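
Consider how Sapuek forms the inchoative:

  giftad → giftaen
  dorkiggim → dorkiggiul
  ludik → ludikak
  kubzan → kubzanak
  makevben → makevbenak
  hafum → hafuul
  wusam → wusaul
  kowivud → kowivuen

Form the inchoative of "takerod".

takeroen

wusam and giftad both have last vowel 'a' yet inflect differently (wusaul, giftaen), so the last vowel is not what conditions the rule; the final letter is.
"takerod" ends in -d. The stems ending in -d (giftad → giftaen, kowivud → kowivuen) drop the final letter and add -en.
The other patterns: stems ending in -m drop the final letter and add -ul; stems ending in -k or -n add -ak.
So takerod → takeroen.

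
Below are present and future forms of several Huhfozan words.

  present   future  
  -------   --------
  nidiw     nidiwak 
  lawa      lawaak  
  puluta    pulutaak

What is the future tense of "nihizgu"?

Every pair shown (nidiw → nidiwak, lawa → lawaak, puluta → pulutaak) follows the same rule: add -ak.
So nihizgu → nihizguak.

nihizguak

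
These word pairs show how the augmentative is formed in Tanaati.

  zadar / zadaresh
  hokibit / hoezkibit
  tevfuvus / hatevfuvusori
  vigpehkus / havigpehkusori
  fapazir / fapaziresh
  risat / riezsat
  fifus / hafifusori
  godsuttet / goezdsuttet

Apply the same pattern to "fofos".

hokibit and fapazir both have last vowel 'i' yet inflect differently (hoezkibit, fapaziresh), so the last vowel is not what conditions the rule; the final letter is.
"fofos" ends in -s. The stems ending in -s (tevfuvus → hatevfuvusori, fifus → hafifusori, vigpehkus → havigpehkusori) add ha- … -ori around the stem.
So fofos → hafofosori.

hafofosori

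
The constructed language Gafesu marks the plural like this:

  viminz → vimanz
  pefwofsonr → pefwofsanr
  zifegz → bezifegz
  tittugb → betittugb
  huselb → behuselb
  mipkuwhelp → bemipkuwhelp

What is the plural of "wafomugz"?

viminz and zifegz both end in -z yet inflect differently (vimanz, bezifegz), so the final letter is not what conditions the rule; the second-to-last letter is.
"wafomugz" has second-to-last letter 'g'. The stems whose second-to-last letter is 'g' (zifegz → bezifegz, tittugb → betittugb) add the prefix be-.
The other pattern: stems whose second-to-last letter is 'n' change the last vowel to 'a'.
So wafomugz → bewafomugz.

bewafomugz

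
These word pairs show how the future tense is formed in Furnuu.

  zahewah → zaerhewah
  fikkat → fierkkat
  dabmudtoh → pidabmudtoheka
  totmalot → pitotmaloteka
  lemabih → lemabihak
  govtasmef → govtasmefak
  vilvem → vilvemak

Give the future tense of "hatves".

hatvesak

zahewah and dabmudtoh both end in -h yet inflect differently (zaerhewah, pidabmudtoheka), so the final letter is not what conditions the rule; the last vowel is.
"hatves" has last vowel 'e'. The stems whose last vowel is 'e' (govtasmef → govtasmefak, vilvem → vilvemak) add -ak.
The other patterns: stems whose last vowel is 'a' insert -er- after the first vowel; stems whose last vowel is 'o' add pi- … -eka around the stem.
So hatves → hatvesak.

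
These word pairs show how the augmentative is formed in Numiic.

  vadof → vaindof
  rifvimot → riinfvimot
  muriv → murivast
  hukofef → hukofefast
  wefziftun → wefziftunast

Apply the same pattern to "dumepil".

"dumepil" has last vowel 'i'. The one such stem in the data (muriv → murivast) adds -ast, so the same rule applies.
So dumepil → dumepilast.

dumepilast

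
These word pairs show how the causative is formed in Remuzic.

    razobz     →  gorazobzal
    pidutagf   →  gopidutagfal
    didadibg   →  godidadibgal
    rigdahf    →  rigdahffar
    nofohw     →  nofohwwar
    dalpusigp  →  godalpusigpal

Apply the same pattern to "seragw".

rigdahf and pidutagf both end in -f yet inflect differently (rigdahffar, gopidutagfal), so the final letter is not what conditions the rule; the second-to-last letter is.
"seragw" has second-to-last letter 'g'. The stems whose second-to-last letter is 'g' (pidutagf → gopidutagfal, dalpusigp → godalpusigpal) add go- … -al around the stem.
The other pattern: stems whose second-to-last letter is 'h' double the final consonant and add -ar.
So seragw → goseragwal.

goseragwal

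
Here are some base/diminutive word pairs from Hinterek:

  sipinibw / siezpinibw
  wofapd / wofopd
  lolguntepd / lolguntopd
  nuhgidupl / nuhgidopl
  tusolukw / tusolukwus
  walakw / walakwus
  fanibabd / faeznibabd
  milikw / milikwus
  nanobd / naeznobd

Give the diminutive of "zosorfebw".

"zosorfebw" has second-to-last letter 'b'. The stems whose second-to-last letter is 'b' (nanobd → naeznobd, sipinibw → siezpinibw, fanibabd → faeznibabd) insert -ez- after the first vowel.
So zosorfebw → zoezsorfebw.

zoezsorfebw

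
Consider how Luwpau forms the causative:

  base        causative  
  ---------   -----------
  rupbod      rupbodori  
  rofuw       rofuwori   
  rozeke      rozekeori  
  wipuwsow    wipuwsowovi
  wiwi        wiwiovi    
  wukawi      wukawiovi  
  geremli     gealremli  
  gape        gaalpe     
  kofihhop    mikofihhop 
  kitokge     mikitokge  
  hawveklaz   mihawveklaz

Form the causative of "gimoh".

gialmoh

rofuw and wipuwsow both end in -w yet inflect differently (rofuwori, wipuwsowovi), so the final letter is not what conditions the rule; the first letter is.
"gimoh" begins with g-. The stems beginning with g- (geremli → gealremli, gape → gaalpe) insert -al- after the first vowel.
So gimoh → gialmoh.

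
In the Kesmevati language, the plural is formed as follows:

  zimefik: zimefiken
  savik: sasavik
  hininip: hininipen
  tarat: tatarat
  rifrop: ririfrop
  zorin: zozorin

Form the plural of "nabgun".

rifrop and hininip both end in -p yet inflect differently (ririfrop, hininipen), so the final letter is not what conditions the rule; the number of vowels is.
"nabgun" has 2 vowels. The stems with 2 vowels (rifrop → ririfrop, zorin → zozorin, tarat → tatarat) repeat the first consonant+vowel as a prefix.
So nabgun → nanabgun.

nanabgun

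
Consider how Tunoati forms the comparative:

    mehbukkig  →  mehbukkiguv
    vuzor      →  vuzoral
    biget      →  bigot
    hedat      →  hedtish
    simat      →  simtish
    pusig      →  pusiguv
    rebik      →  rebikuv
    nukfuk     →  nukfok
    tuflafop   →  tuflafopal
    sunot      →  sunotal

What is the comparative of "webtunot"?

webtunotal

"webtunot" has last vowel 'o'. The stems whose last vowel is 'o' (sunot → sunotal, vuzor → vuzoral, tuflafop → tuflafopal) add -al.
So webtunot → webtunotal.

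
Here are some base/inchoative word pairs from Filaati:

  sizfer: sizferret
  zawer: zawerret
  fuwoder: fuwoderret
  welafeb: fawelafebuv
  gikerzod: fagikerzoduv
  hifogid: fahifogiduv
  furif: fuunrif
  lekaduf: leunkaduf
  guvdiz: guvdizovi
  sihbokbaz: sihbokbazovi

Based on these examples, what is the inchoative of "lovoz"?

lovozovi

sizfer and welafeb both have last vowel 'e' yet inflect differently (sizferret, fawelafebuv), so the last vowel is not what conditions the rule; the final letter is.
"lovoz" ends in -z. The stems ending in -z (guvdiz → guvdizovi, sihbokbaz → sihbokbazovi) add -ovi.
So lovoz → lovozovi.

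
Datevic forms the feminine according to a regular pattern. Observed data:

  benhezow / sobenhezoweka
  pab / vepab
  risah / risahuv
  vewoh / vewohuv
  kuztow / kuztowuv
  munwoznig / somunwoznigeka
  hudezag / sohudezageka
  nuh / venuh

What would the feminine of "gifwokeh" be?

nuh and risah both end in -h yet inflect differently (venuh, risahuv), so the final letter is not what conditions the rule; the number of vowels is.
"gifwokeh" has 3 vowels. The stems with 3 vowels (munwoznig → somunwoznigeka, hudezag → sohudezageka, benhezow → sobenhezoweka) add so- … -eka around the stem.
So gifwokeh → sogifwokeheka.

sogifwokeheka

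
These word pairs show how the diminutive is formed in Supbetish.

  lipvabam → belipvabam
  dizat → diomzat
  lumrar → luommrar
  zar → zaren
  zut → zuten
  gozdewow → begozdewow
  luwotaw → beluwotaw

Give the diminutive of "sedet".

"sedet" has 2 vowels. The stems with 2 vowels (lumrar → luommrar, dizat → diomzat) insert -om- after the first vowel.
So sedet → seomdet.

seomdet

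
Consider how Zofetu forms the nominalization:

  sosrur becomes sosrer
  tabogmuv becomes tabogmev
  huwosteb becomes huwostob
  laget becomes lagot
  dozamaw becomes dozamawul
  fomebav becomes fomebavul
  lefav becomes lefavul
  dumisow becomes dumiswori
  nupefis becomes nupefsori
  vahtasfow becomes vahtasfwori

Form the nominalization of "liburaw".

tabogmuv and fomebav both end in -v yet inflect differently (tabogmev, fomebavul), so the final letter is not what conditions the rule; the last vowel is.
"liburaw" has last vowel 'a'. The stems whose last vowel is 'a' (dozamaw → dozamawul, fomebav → fomebavul, lefav → lefavul) add -ul.
The other patterns: stems whose last vowel is 'u' change the last vowel to 'e'; stems whose last vowel is 'e' change the last vowel to 'o'; stems whose last vowel is 'i' or 'o' delete the last vowel and add -ori.
So liburaw → liburawul.

liburawul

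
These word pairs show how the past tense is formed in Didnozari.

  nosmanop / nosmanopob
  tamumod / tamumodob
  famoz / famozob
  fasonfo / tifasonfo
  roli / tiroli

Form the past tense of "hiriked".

hirikedob

"hiriked" ends in a consonant. The stems ending in a consonant (nosmanop → nosmanopob, tamumod → tamumodob, famoz → famozob) add -ob.
So hiriked → hirikedob.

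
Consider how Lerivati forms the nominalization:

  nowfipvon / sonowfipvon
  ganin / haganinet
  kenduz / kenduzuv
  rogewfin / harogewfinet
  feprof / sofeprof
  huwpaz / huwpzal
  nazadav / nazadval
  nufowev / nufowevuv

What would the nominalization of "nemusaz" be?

kenduz and huwpaz both end in -z yet inflect differently (kenduzuv, huwpzal), so the final letter is not what conditions the rule; the last vowel is.
"nemusaz" has last vowel 'a'. The stems whose last vowel is 'a' (huwpaz → huwpzal, nazadav → nazadval) delete the last vowel and add -al.
The other patterns: stems whose last vowel is 'o' add the prefix so-; stems whose last vowel is 'e' or 'u' add -uv; stems whose last vowel is 'i' add ha- … -et around the stem.
So nemusaz → nemuszal.

nemuszal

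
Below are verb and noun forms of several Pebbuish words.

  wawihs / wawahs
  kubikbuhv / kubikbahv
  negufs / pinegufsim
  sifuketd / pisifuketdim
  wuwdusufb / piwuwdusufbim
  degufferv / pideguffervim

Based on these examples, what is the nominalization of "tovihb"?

wawihs and negufs both end in -s yet inflect differently (wawahs, pinegufsim), so the final letter is not what conditions the rule; the second-to-last letter is.
"tovihb" has second-to-last letter 'h'. The stems whose second-to-last letter is 'h' (wawihs → wawahs, kubikbuhv → kubikbahv) change the last vowel to 'a'.
The other pattern: stems whose second-to-last letter is 'f', 'r' or 't' add pi- … -im around the stem.
So tovihb → tovahb.

tovahb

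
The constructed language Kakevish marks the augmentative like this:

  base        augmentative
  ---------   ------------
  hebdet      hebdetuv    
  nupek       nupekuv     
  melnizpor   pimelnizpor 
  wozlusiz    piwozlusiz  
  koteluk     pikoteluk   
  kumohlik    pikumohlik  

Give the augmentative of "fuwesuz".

"fuwesuz" has last vowel 'u'. The one such stem in the data (koteluk → pikoteluk) adds the prefix pi-, so the same rule applies.
So fuwesuz → pifuwesuz.

pifuwesuz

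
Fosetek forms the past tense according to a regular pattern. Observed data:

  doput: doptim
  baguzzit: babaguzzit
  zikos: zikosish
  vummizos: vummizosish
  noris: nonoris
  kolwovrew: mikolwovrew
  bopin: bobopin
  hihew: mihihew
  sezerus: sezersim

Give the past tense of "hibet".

mihibet

"hibet" has last vowel 'e'. The stems whose last vowel is 'e' (hihew → mihihew, kolwovrew → mikolwovrew) add the prefix mi-.
So hibet → mihibet.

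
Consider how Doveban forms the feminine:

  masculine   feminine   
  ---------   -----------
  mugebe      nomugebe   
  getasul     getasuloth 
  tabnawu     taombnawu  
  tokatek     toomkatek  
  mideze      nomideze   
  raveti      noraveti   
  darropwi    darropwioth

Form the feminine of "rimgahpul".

"rimgahpul" begins with r-. The one such stem in the data (raveti → noraveti) adds the prefix no-, so the same rule applies.
So rimgahpul → norimgahpul.

norimgahpul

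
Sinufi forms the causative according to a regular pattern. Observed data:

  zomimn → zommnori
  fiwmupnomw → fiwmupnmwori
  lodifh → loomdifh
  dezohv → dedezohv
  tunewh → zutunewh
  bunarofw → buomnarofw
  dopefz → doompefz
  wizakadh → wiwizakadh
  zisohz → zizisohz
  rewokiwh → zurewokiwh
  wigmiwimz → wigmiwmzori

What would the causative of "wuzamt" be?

wuzmtori

dopefz and wigmiwimz both end in -z yet inflect differently (doompefz, wigmiwmzori), so the final letter is not what conditions the rule; the second-to-last letter is.
"wuzamt" has second-to-last letter 'm'. The stems whose second-to-last letter is 'm' (wigmiwimz → wigmiwmzori, zomimn → zommnori, fiwmupnomw → fiwmupnmwori) delete the last vowel and add -ori.
So wuzamt → wuzmtori.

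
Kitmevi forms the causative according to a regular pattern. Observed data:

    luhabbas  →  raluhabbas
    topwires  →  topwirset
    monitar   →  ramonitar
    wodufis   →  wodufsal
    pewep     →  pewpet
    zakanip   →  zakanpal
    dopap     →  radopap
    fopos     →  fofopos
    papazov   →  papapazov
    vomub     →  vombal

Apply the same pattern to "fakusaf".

rafakusaf

pewep and dopap both end in -p yet inflect differently (pewpet, radopap), so the final letter is not what conditions the rule; the last vowel is.
"fakusaf" has last vowel 'a'. The stems whose last vowel is 'a' (dopap → radopap, monitar → ramonitar, luhabbas → raluhabbas) add the prefix ra-.
The other patterns: stems whose last vowel is 'e' delete the last vowel and add -et; stems whose last vowel is 'i' or 'u' delete the last vowel and add -al; stems whose last vowel is 'o' repeat the first consonant+vowel as a prefix.
So fakusaf → rafakusaf.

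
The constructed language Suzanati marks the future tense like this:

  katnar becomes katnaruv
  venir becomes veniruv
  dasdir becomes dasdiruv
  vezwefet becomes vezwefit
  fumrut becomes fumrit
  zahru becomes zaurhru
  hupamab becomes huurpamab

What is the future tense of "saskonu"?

saurskonu

"saskonu" ends in -u. The one such stem in the data (zahru → zaurhru) inserts -ur- after the first vowel (as does hupamab), so the same rule applies.
So saskonu → saurskonu.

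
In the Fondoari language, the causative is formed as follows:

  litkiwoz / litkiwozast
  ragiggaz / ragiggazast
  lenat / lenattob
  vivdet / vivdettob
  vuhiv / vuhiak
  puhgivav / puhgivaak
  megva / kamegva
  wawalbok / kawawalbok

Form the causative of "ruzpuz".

ruzpuzast

ragiggaz and lenat both have last vowel 'a' yet inflect differently (ragiggazast, lenattob), so the last vowel is not what conditions the rule; the final letter is.
"ruzpuz" ends in -z. The stems ending in -z (litkiwoz → litkiwozast, ragiggaz → ragiggazast) add -ast.
The other patterns: stems ending in -t double the final consonant and add -ob; stems ending in -v drop the final letter and add -ak; stems ending in -a or -k add the prefix ka-.
So ruzpuz → ruzpuzast.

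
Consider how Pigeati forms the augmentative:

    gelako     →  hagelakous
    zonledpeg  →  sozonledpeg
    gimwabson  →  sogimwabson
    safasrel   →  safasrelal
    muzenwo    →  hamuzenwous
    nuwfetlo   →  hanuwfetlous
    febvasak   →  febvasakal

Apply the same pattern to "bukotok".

safasrel and zonledpeg both have last vowel 'e' yet inflect differently (safasrelal, sozonledpeg), so the last vowel is not what conditions the rule; the final letter is.
"bukotok" ends in -k. The one such stem in the data (febvasak → febvasakal) adds -al, so the same rule applies.
So bukotok → bukotokal.

bukotokal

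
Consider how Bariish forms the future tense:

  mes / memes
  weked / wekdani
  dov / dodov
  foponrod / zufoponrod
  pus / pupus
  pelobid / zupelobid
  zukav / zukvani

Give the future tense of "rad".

dov and zukav both end in -v yet inflect differently (dodov, zukvani), so the final letter is not what conditions the rule; the number of vowels is.
"rad" has 1 vowel. The stems with 1 vowel (dov → dodov, pus → pupus, mes → memes) repeat the first consonant+vowel as a prefix.
So rad → rarad.

rarad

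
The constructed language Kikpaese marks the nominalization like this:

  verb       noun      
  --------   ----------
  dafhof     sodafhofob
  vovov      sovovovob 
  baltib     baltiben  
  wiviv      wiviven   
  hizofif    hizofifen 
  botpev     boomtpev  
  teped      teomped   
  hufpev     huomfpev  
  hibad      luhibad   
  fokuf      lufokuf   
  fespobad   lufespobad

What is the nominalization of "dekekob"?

vovov and wiviv both end in -v yet inflect differently (sovovovob, wiviven), so the final letter is not what conditions the rule; the last vowel is.
"dekekob" has last vowel 'o'. The stems whose last vowel is 'o' (dafhof → sodafhofob, vovov → sovovovob) add so- … -ob around the stem.
The other patterns: stems whose last vowel is 'i' add -en; stems whose last vowel is 'e' insert -om- after the first vowel; stems whose last vowel is 'a' or 'u' add the prefix lu-.
So dekekob → sodekekobob.

sodekekobob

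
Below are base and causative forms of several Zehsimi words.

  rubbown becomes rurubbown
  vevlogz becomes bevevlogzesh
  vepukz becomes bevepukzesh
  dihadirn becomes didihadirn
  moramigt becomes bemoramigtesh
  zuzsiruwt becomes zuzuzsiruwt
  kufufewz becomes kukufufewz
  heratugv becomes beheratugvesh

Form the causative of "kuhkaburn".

vepukz and kufufewz both end in -z yet inflect differently (bevepukzesh, kukufufewz), so the final letter is not what conditions the rule; the second-to-last letter is.
"kuhkaburn" has second-to-last letter 'r'. The one such stem in the data (dihadirn → didihadirn) repeats the first consonant+vowel as a prefix (as do kufufewz, zuzsiruwt), so the same rule applies.
The other pattern: stems whose second-to-last letter is 'g' or 'k' add be- … -esh around the stem.
So kuhkaburn → kukuhkaburn.

kukuhkaburn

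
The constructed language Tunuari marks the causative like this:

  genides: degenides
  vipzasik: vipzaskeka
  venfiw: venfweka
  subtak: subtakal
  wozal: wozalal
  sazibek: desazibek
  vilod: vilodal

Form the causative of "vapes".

devapes

"vapes" has last vowel 'e'. The stems whose last vowel is 'e' (genides → degenides, sazibek → desazibek) add the prefix de-.
The other patterns: stems whose last vowel is 'i' delete the last vowel and add -eka; stems whose last vowel is 'a' or 'o' add -al.
So vapes → devapes.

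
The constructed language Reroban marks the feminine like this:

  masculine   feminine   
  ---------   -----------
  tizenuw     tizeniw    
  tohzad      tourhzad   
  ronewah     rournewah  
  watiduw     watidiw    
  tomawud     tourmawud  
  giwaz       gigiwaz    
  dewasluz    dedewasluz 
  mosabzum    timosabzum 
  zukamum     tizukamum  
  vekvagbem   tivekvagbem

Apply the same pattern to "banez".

mosabzum and dewasluz both have last vowel 'u' yet inflect differently (timosabzum, dedewasluz), so the last vowel is not what conditions the rule; the final letter is.
"banez" ends in -z. The stems ending in -z (giwaz → gigiwaz, dewasluz → dedewasluz) repeat the first consonant+vowel as a prefix.
So banez → babanez.

babanez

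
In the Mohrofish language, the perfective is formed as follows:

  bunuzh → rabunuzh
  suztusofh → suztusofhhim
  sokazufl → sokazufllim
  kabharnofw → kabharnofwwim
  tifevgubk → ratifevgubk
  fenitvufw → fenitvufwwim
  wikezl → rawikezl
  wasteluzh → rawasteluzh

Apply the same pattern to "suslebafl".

suztusofh and wasteluzh both end in -h yet inflect differently (suztusofhhim, rawasteluzh), so the final letter is not what conditions the rule; the second-to-last letter is.
"suslebafl" has second-to-last letter 'f'. The stems whose second-to-last letter is 'f' (sokazufl → sokazufllim, fenitvufw → fenitvufwwim, kabharnofw → kabharnofwwim) double the final consonant and add -im.
The other pattern: stems whose second-to-last letter is 'b' or 'z' add the prefix ra-.
So suslebafl → suslebafllim.

suslebafllim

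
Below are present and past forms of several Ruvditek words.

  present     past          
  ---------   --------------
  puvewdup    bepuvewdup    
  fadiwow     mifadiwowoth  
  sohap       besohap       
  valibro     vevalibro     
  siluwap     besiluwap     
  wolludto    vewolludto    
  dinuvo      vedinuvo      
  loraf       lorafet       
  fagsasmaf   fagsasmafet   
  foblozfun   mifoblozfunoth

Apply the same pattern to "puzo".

vepuzo

fagsasmaf and sohap both have last vowel 'a' yet inflect differently (fagsasmafet, besohap), so the last vowel is not what conditions the rule; the final letter is.
"puzo" ends in -o. The stems ending in -o (wolludto → vewolludto, dinuvo → vedinuvo, valibro → vevalibro) add the prefix ve-.
So puzo → vepuzo.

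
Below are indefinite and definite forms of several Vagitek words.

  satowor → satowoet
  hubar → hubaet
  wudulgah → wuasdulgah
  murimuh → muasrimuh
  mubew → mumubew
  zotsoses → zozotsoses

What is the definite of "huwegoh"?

huaswegoh

hubar and wudulgah both have last vowel 'a' yet inflect differently (hubaet, wuasdulgah), so the last vowel is not what conditions the rule; the final letter is.
"huwegoh" ends in -h. The stems ending in -h (wudulgah → wuasdulgah, murimuh → muasrimuh) insert -as- after the first vowel.
The other patterns: stems ending in -r drop the final letter and add -et; stems ending in -s or -w repeat the first consonant+vowel as a prefix.
So huwegoh → huaswegoh.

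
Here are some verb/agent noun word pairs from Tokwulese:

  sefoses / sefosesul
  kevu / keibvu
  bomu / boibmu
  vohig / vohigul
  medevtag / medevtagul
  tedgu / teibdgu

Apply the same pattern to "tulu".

"tulu" ends in -u. The stems ending in -u (bomu → boibmu, kevu → keibvu, tedgu → teibdgu) insert -ib- after the first vowel.
The other pattern: stems ending in -g or -s add -ul.
So tulu → tuiblu.

tuiblu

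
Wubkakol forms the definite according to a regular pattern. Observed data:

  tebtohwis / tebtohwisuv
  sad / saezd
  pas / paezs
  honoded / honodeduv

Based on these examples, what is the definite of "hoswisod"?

hoswisoduv

"hoswisod" has 3 vowels. The stems with 3 vowels (tebtohwis → tebtohwisuv, honoded → honodeduv) add -uv.
The other pattern: stems with 1 vowel insert -ez- after the first vowel.
So hoswisod → hoswisoduv.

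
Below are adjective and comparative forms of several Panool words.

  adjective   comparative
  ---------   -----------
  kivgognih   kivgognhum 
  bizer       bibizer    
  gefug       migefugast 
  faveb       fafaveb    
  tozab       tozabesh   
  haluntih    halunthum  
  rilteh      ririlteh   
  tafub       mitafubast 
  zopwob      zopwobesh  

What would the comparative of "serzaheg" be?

seserzaheg

tafub and tozab both end in -b yet inflect differently (mitafubast, tozabesh), so the final letter is not what conditions the rule; the last vowel is.
"serzaheg" has last vowel 'e'. The stems whose last vowel is 'e' (rilteh → ririlteh, bizer → bibizer, faveb → fafaveb) repeat the first consonant+vowel as a prefix.
The other patterns: stems whose last vowel is 'u' add mi- … -ast around the stem; stems whose last vowel is 'i' delete the last vowel and add -um; stems whose last vowel is 'a' or 'o' add -esh.
So serzaheg → seserzaheg.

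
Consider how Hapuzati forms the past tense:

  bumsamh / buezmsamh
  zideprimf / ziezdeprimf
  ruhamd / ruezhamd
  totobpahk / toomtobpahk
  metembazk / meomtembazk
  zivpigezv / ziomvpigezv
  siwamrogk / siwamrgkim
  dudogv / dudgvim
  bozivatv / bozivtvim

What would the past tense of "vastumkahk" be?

totobpahk and siwamrogk both end in -k yet inflect differently (toomtobpahk, siwamrgkim), so the final letter is not what conditions the rule; the second-to-last letter is.
"vastumkahk" has second-to-last letter 'h'. The one such stem in the data (totobpahk → toomtobpahk) inserts -om- after the first vowel (as do metembazk, zivpigezv), so the same rule applies.
The other patterns: stems whose second-to-last letter is 'm' insert -ez- after the first vowel; stems whose second-to-last letter is 'g' or 't' delete the last vowel and add -im.
So vastumkahk → vaomstumkahk.

vaomstumkahk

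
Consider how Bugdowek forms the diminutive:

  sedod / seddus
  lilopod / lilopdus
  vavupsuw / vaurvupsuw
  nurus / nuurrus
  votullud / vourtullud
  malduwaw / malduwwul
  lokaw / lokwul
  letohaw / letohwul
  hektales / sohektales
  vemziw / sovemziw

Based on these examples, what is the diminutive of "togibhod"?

togibhdus

sedod and votullud both end in -d yet inflect differently (seddus, vourtullud), so the final letter is not what conditions the rule; the last vowel is.
"togibhod" has last vowel 'o'. The stems whose last vowel is 'o' (sedod → seddus, lilopod → lilopdus) delete the last vowel and add -us.
So togibhod → togibhdus.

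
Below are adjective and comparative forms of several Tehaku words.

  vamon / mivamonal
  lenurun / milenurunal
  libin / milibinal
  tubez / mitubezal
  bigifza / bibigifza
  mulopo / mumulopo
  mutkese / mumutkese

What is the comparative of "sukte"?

vamon and mulopo both have last vowel 'o' yet inflect differently (mivamonal, mumulopo), so the last vowel is not what conditions the rule; whether the stem ends in a vowel or a consonant is.
"sukte" ends in a vowel. The stems ending in a vowel (bigifza → bibigifza, mulopo → mumulopo, mutkese → mumutkese) repeat the first consonant+vowel as a prefix.
So sukte → susukte.

susukte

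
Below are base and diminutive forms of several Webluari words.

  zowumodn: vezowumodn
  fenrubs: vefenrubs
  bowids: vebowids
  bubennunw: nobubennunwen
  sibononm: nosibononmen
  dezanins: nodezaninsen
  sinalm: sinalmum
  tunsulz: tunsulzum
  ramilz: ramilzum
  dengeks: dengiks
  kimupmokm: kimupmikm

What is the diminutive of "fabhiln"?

fenrubs and dezanins both end in -s yet inflect differently (vefenrubs, nodezaninsen), so the final letter is not what conditions the rule; the second-to-last letter is.
"fabhiln" has second-to-last letter 'l'. The stems whose second-to-last letter is 'l' (sinalm → sinalmum, tunsulz → tunsulzum, ramilz → ramilzum) add -um.
So fabhiln → fabhilnum.

fabhilnum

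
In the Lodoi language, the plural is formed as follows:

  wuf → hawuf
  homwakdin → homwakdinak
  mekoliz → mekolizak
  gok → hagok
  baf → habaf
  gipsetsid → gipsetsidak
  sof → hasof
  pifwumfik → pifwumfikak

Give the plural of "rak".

gok and pifwumfik both end in -k yet inflect differently (hagok, pifwumfikak), so the final letter is not what conditions the rule; the number of vowels is.
"rak" has 1 vowel. The stems with 1 vowel (wuf → hawuf, baf → habaf, sof → hasof) add the prefix ha-.
The other pattern: stems with 3 vowels add -ak.
So rak → harak.

harak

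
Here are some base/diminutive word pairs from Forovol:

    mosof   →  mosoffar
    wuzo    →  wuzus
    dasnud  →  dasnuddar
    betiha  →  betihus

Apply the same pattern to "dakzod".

dakzoddar

mosof and wuzo both have last vowel 'o' yet inflect differently (mosoffar, wuzus), so the last vowel is not what conditions the rule; whether the stem ends in a vowel or a consonant is.
"dakzod" ends in a consonant. The stems ending in a consonant (dasnud → dasnuddar, mosof → mosoffar) double the final consonant and add -ar.
The other pattern: stems ending in a vowel drop the final letter and add -us.
So dakzod → dakzoddar.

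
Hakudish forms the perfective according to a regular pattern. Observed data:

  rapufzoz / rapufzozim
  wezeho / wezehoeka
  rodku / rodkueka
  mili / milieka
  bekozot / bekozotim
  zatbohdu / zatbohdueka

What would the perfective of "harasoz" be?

bekozot and wezeho both have last vowel 'o' yet inflect differently (bekozotim, wezehoeka), so the last vowel is not what conditions the rule; whether the stem ends in a vowel or a consonant is.
"harasoz" ends in a consonant. The stems ending in a consonant (bekozot → bekozotim, rapufzoz → rapufzozim) add -im.
The other pattern: stems ending in a vowel add -eka.
So harasoz → harasozim.

harasozim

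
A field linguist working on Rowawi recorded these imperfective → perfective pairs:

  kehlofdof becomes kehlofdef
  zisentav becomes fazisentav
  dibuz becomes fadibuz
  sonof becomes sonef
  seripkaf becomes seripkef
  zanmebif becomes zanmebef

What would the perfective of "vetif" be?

seripkaf and zisentav both have last vowel 'a' yet inflect differently (seripkef, fazisentav), so the last vowel is not what conditions the rule; the final letter is.
"vetif" ends in -f. The stems ending in -f (seripkaf → seripkef, kehlofdof → kehlofdef, zanmebif → zanmebef) change the last vowel to 'e'.
So vetif → vetef.

vetef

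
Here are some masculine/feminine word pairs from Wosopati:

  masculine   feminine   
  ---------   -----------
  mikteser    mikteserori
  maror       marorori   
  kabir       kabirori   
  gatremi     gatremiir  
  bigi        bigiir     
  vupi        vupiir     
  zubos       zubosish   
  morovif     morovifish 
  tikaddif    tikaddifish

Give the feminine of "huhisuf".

huhisufish

kabir and gatremi both have last vowel 'i' yet inflect differently (kabirori, gatremiir), so the last vowel is not what conditions the rule; the final letter is.
"huhisuf" ends in -f. The stems ending in -f (morovif → morovifish, tikaddif → tikaddifish) add -ish.
So huhisuf → huhisufish.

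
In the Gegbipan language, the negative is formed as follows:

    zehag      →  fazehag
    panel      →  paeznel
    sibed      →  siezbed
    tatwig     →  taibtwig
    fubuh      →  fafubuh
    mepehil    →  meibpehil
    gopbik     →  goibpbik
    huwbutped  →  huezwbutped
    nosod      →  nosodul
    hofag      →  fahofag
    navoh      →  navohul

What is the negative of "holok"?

holokul

mepehil and panel both end in -l yet inflect differently (meibpehil, paeznel), so the final letter is not what conditions the rule; the last vowel is.
"holok" has last vowel 'o'. The stems whose last vowel is 'o' (navoh → navohul, nosod → nosodul) add -ul.
So holok → holokul.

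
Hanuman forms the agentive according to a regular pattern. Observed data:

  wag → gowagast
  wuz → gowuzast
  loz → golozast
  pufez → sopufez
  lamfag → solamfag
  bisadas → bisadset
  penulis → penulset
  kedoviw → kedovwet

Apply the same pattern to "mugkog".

wuz and pufez both end in -z yet inflect differently (gowuzast, sopufez), so the final letter is not what conditions the rule; the number of vowels is.
"mugkog" has 2 vowels. The stems with 2 vowels (pufez → sopufez, lamfag → solamfag) add the prefix so-.
The other patterns: stems with 1 vowel add go- … -ast around the stem; stems with 3 vowels delete the last vowel and add -et.
So mugkog → somugkog.

somugkog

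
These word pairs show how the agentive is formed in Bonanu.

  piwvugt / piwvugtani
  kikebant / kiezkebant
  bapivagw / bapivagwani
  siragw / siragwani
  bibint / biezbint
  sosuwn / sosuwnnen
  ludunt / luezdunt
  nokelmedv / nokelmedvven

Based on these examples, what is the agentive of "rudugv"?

piwvugt and bibint both end in -t yet inflect differently (piwvugtani, biezbint), so the final letter is not what conditions the rule; the second-to-last letter is.
"rudugv" has second-to-last letter 'g'. The stems whose second-to-last letter is 'g' (piwvugt → piwvugtani, bapivagw → bapivagwani, siragw → siragwani) add -ani.
So rudugv → rudugvani.

rudugvani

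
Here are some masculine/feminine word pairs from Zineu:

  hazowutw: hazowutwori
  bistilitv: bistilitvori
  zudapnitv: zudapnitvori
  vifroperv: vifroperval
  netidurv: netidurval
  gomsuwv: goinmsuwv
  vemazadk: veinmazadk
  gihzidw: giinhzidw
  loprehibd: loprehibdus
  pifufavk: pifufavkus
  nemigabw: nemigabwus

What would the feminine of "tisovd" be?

tisovdus

bistilitv and vifroperv both end in -v yet inflect differently (bistilitvori, vifroperval), so the final letter is not what conditions the rule; the second-to-last letter is.
"tisovd" has second-to-last letter 'v'. The one such stem in the data (pifufavk → pifufavkus) adds -us, so the same rule applies.
The other patterns: stems whose second-to-last letter is 't' add -ori; stems whose second-to-last letter is 'r' add -al; stems whose second-to-last letter is 'd' or 'w' insert -in- after the first vowel.
So tisovd → tisovdus.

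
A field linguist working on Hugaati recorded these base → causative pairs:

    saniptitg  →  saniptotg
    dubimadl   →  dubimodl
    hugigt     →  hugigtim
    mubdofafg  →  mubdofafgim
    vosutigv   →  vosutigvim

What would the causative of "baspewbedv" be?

saniptitg and mubdofafg both end in -g yet inflect differently (saniptotg, mubdofafgim), so the final letter is not what conditions the rule; the second-to-last letter is.
"baspewbedv" has second-to-last letter 'd'. The one such stem in the data (dubimadl → dubimodl) changes the last vowel to 'o' (as does saniptitg), so the same rule applies.
So baspewbedv → baspewbodv.

baspewbodv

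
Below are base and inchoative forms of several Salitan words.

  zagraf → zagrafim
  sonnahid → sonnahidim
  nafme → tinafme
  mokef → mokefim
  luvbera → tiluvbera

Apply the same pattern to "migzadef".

migzadefim

"migzadef" ends in a consonant. The stems ending in a consonant (mokef → mokefim, sonnahid → sonnahidim, zagraf → zagrafim) add -im.
So migzadef → migzadefim.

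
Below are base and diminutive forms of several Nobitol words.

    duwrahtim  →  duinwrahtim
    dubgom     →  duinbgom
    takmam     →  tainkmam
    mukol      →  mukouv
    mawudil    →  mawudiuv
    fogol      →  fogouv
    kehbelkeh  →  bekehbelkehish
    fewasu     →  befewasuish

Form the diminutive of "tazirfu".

"tazirfu" ends in -u. The one such stem in the data (fewasu → befewasuish) adds be- … -ish around the stem, so the same rule applies.
So tazirfu → betazirfuish.

betazirfuish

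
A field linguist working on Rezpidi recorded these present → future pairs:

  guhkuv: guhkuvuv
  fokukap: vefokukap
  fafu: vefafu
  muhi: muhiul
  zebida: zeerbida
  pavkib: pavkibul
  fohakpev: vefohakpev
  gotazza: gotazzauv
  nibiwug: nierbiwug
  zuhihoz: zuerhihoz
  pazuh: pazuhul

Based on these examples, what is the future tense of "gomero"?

gomerouv

"gomero" begins with g-. The stems beginning with g- (gotazza → gotazzauv, guhkuv → guhkuvuv) add -uv.
So gomero → gomerouv.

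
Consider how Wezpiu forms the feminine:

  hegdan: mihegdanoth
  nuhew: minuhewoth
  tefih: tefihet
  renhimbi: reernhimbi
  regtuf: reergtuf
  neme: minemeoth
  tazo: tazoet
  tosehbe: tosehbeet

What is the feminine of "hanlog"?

mihanlogoth

tosehbe and neme both end in -e yet inflect differently (tosehbeet, minemeoth), so the final letter is not what conditions the rule; the first letter is.
"hanlog" begins with h-. The one such stem in the data (hegdan → mihegdanoth) adds mi- … -oth around the stem, so the same rule applies.
So hanlog → mihanlogoth.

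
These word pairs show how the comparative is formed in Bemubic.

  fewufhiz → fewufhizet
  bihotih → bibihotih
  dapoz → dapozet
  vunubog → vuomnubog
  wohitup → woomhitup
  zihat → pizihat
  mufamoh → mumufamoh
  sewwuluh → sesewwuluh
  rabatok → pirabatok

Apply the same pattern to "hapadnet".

pihapadnet

fewufhiz and bihotih both have last vowel 'i' yet inflect differently (fewufhizet, bibihotih), so the last vowel is not what conditions the rule; the final letter is.
"hapadnet" ends in -t. The one such stem in the data (zihat → pizihat) adds the prefix pi-, so the same rule applies.
The other patterns: stems ending in -z add -et; stems ending in -h repeat the first consonant+vowel as a prefix; stems ending in -g or -p insert -om- after the first vowel.
So hapadnet → pihapadnet.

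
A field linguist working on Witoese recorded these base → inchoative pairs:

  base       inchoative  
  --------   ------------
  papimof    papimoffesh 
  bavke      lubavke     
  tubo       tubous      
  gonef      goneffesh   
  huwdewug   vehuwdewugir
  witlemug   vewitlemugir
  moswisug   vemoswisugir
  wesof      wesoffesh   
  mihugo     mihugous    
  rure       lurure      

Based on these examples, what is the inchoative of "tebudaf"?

bavke and gonef both have last vowel 'e' yet inflect differently (lubavke, goneffesh), so the last vowel is not what conditions the rule; the final letter is.
"tebudaf" ends in -f. The stems ending in -f (papimof → papimoffesh, gonef → goneffesh, wesof → wesoffesh) double the final consonant and add -esh.
So tebudaf → tebudaffesh.

tebudaffesh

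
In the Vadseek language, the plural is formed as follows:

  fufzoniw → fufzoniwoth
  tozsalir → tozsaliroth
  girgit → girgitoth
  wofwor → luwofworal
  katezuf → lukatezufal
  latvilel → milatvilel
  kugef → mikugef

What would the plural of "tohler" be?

tozsalir and wofwor both end in -r yet inflect differently (tozsaliroth, luwofworal), so the final letter is not what conditions the rule; the last vowel is.
"tohler" has last vowel 'e'. The stems whose last vowel is 'e' (latvilel → milatvilel, kugef → mikugef) add the prefix mi-.
The other patterns: stems whose last vowel is 'i' add -oth; stems whose last vowel is 'o' or 'u' add lu- … -al around the stem.
So tohler → mitohler.

mitohler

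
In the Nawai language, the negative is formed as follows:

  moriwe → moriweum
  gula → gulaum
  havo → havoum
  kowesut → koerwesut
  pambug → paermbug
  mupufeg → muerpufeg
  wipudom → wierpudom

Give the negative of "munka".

"munka" ends in a vowel. The stems ending in a vowel (moriwe → moriweum, gula → gulaum, havo → havoum) add -um.
The other pattern: stems ending in a consonant insert -er- after the first vowel.
So munka → munkaum.

munkaum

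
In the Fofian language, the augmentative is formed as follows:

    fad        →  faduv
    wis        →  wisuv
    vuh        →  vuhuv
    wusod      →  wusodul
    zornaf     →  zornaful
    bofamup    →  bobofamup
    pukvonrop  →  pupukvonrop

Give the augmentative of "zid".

ziduv

fad and wusod both end in -d yet inflect differently (faduv, wusodul), so the final letter is not what conditions the rule; the number of vowels is.
"zid" has 1 vowel. The stems with 1 vowel (fad → faduv, wis → wisuv, vuh → vuhuv) add -uv.
So zid → ziduv.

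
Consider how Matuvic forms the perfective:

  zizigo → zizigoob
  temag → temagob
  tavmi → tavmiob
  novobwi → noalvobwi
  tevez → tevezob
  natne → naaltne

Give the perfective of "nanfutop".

"nanfutop" begins with n-. The stems beginning with n- (natne → naaltne, novobwi → noalvobwi) insert -al- after the first vowel.
So nanfutop → naalnfutop.

naalnfutop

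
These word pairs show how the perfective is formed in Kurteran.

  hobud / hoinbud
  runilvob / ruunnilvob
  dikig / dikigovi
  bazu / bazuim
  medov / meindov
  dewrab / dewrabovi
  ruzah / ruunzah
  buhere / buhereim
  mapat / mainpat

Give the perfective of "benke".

benkeim

runilvob and dewrab both end in -b yet inflect differently (ruunnilvob, dewrabovi), so the final letter is not what conditions the rule; the first letter is.
"benke" begins with b-. The stems beginning with b- (buhere → buhereim, bazu → bazuim) add -im.
The other patterns: stems beginning with h- or m- insert -in- after the first vowel; stems beginning with r- insert -un- after the first vowel; stems beginning with d- add -ovi.
So benke → benkeim.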